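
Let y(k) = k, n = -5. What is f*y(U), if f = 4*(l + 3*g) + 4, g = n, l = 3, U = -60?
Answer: 2640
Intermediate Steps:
g = -5
f = -44 (f = 4*(3 + 3*(-5)) + 4 = 4*(3 - 15) + 4 = 4*(-12) + 4 = -48 + 4 = -44)
f*y(U) = -44*(-60) = 2640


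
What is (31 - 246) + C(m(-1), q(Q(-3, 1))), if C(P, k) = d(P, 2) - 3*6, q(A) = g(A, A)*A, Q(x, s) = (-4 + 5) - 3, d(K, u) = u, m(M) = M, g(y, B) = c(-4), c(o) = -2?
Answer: -231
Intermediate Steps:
g(y, B) = -2
Q(x, s) = -2 (Q(x, s) = 1 - 3 = -2)
q(A) = -2*A
C(P, k) = -16 (C(P, k) = 2 - 3*6 = 2 - 18 = -16)
(31 - 246) + C(m(-1), q(Q(-3, 1))) = (31 - 246) - 16 = -215 - 16 = -231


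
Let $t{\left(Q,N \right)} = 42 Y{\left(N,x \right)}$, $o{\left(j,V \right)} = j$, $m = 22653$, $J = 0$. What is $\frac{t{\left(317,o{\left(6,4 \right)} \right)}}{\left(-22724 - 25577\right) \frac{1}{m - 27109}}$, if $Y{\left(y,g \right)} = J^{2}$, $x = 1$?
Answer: $0$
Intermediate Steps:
$Y{\left(y,g \right)} = 0$ ($Y{\left(y,g \right)} = 0^{2} = 0$)
$t{\left(Q,N \right)} = 0$ ($t{\left(Q,N \right)} = 42 \cdot 0 = 0$)
$\frac{t{\left(317,o{\left(6,4 \right)} \right)}}{\left(-22724 - 25577\right) \frac{1}{m - 27109}} = \frac{0}{\left(-22724 - 25577\right) \frac{1}{22653 - 27109}} = \frac{0}{\left(-48301\right) \frac{1}{-4456}} = \frac{0}{\left(-48301\right) \left(- \frac{1}{4456}\right)} = \frac{0}{\frac{48301}{4456}} = 0 \cdot \frac{4456}{48301} = 0$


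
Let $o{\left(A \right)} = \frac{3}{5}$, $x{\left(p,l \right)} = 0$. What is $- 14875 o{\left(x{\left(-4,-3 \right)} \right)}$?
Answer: $-8925$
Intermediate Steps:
$o{\left(A \right)} = \frac{3}{5}$ ($o{\left(A \right)} = 3 \cdot \frac{1}{5} = \frac{3}{5}$)
$- 14875 o{\left(x{\left(-4,-3 \right)} \right)} = \left(-14875\right) \frac{3}{5} = -8925$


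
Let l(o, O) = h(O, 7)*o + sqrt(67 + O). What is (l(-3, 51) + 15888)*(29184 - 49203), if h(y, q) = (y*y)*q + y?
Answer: 778458834 - 20019*sqrt(118) ≈ 7.7824e+8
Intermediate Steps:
h(y, q) = y + q*y**2 (h(y, q) = y**2*q + y = q*y**2 + y = y + q*y**2)
l(o, O) = sqrt(67 + O) + O*o*(1 + 7*O) (l(o, O) = (O*(1 + 7*O))*o + sqrt(67 + O) = O*o*(1 + 7*O) + sqrt(67 + O) = sqrt(67 + O) + O*o*(1 + 7*O))
(l(-3, 51) + 15888)*(29184 - 49203) = ((sqrt(67 + 51) + 51*(-3)*(1 + 7*51)) + 15888)*(29184 - 49203) = ((sqrt(118) + 51*(-3)*(1 + 357)) + 15888)*(-20019) = ((sqrt(118) + 51*(-3)*358) + 15888)*(-20019) = ((sqrt(118) - 54774) + 15888)*(-20019) = ((-54774 + sqrt(118)) + 15888)*(-20019) = (-38886 + sqrt(118))*(-20019) = 778458834 - 20019*sqrt(118)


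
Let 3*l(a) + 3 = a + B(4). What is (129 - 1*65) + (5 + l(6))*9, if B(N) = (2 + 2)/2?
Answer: 124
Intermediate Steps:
B(N) = 2 (B(N) = 4*(½) = 2)
l(a) = -⅓ + a/3 (l(a) = -1 + (a + 2)/3 = -1 + (2 + a)/3 = -1 + (⅔ + a/3) = -⅓ + a/3)
(129 - 1*65) + (5 + l(6))*9 = (129 - 1*65) + (5 + (-⅓ + (⅓)*6))*9 = (129 - 65) + (5 + (-⅓ + 2))*9 = 64 + (5 + 5/3)*9 = 64 + (20/3)*9 = 64 + 60 = 124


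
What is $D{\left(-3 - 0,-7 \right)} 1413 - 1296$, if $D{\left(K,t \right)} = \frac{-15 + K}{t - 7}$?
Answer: $\frac{3645}{7} \approx 520.71$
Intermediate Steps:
$D{\left(K,t \right)} = \frac{-15 + K}{-7 + t}$
$D{\left(-3 - 0,-7 \right)} 1413 - 1296 = \frac{-15 - 3}{-7 - 7} \cdot 1413 - 1296 = \frac{-15 + \left(-3 + 0\right)}{-14} \cdot 1413 - 1296 = - \frac{-15 - 3}{14} \cdot 1413 - 1296 = \left(- \frac{1}{14}\right) \left(-18\right) 1413 - 1296 = \frac{9}{7} \cdot 1413 - 1296 = \frac{12717}{7} - 1296 = \frac{3645}{7}$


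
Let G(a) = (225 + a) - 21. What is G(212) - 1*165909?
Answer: -165493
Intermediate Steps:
G(a) = 204 + a
G(212) - 1*165909 = (204 + 212) - 1*165909 = 416 - 165909 = -165493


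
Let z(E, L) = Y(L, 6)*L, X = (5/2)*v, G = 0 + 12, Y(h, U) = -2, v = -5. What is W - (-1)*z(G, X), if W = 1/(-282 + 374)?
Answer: 2301/92 ≈ 25.011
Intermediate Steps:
G = 12
X = -25/2 (X = (5/2)*(-5) = -25/2 ≈ -12.500)
z(E, L) = -2*L
W = 1/92 ≈ 0.010870
W - (-1)*z(G, X) = 1/92 - (-1)*(-2*(-25/2)) = 1/92 - (-1)*25 = 1/92 - 1*(-25) = 1/92 + 25 = 2301/92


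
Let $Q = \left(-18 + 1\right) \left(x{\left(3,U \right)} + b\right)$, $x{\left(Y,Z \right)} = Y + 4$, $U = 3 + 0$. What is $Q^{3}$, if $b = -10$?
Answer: $132651$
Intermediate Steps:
$U = 3$
$x{\left(Y,Z \right)} = 4 + Y$
$Q = 51$ ($Q = \left(-18 + 1\right) \left(\left(4 + 3\right) - 10\right) = - 17 \left(7 - 10\right) = \left(-17\right) \left(-3\right) = 51$)
$Q^{3} = 51^{3} = 132651$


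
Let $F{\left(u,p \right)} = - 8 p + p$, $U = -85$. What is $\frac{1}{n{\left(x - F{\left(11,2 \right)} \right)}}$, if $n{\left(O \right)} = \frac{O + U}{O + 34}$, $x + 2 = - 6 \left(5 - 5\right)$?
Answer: $- \frac{46}{73} \approx -0.63014$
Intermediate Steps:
$F{\left(u,p \right)} = - 7 p$
$x = -2$ ($x = -2 - 6 \left(5 - 5\right) = -2 - 0 = -2 + 0 = -2$)
$n{\left(O \right)} = \frac{-85 + O}{34 + O}$ ($n{\left(O \right)} = \frac{O - 85}{O + 34} = \frac{-85 + O}{34 + O}$)
$\frac{1}{n{\left(x - F{\left(11,2 \right)} \right)}} = \frac{1}{\frac{1}{34 - \left(2 - 14\right)} \left(-85 - \left(2 - 14\right)\right)} = \frac{1}{\frac{1}{34 - -12} \left(-85 - -12\right)} = \frac{1}{\frac{1}{34 + \left(-2 + 14\right)} \left(-85 + \left(-2 + 14\right)\right)} = \frac{1}{\frac{1}{34 + 12} \left(-85 + 12\right)} = \frac{1}{\frac{1}{46} \left(-73\right)} = \frac{1}{- \frac{73}{46}} = - \frac{46}{73}$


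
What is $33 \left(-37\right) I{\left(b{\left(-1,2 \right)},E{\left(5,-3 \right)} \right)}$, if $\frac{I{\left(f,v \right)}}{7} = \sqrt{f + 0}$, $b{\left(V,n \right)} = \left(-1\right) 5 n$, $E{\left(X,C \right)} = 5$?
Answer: $- 8547 i \sqrt{10} \approx - 27028.0 i$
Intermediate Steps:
$b{\left(V,n \right)} = - 5 n$
$I{\left(f,v \right)} = 7 \sqrt{f}$ ($I{\left(f,v \right)} = 7 \sqrt{f + 0} = 7 \sqrt{f}$)
$33 \left(-37\right) I{\left(b{\left(-1,2 \right)},E{\left(5,-3 \right)} \right)} = 33 \left(-37\right) 7 \sqrt{\left(-5\right) 2} = - 1221 \cdot 7 \sqrt{-10} = - 1221 \cdot 7 i \sqrt{10} = - 8547 i \sqrt{10}$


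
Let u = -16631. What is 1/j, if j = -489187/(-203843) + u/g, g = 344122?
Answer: 70146860846/164949895881 ≈ 0.42526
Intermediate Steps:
j = 164949895881/70146860846 (j = -489187/(-203843) - 16631/344122 = -489187*(-1/203843) - 16631*1/344122 = 489187/203843 - 16631/344122 = 164949895881/70146860846 ≈ 2.3515)
1/j = 1/(164949895881/70146860846) = 70146860846/164949895881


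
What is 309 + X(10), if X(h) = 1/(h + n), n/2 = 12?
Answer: 10507/34 ≈ 309.03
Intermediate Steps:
n = 24 (n = 2*12 = 24)
X(h) = 1/(24 + h) (X(h) = 1/(h + 24) = 1/(24 + h))
309 + X(10) = 309 + 1/(24 + 10) = 309 + 1/34 = 10507/34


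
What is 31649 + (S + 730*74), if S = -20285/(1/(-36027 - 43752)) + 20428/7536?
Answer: 3049070661763/1884 ≈ 1.6184e+9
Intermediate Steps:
S = 3048909261367/1884 (S = -20285/(1/(-79779)) + 20428*(1/7536) = -20285/(-1/79779) + 5107/1884 = -20285*(-79779) + 5107/1884 = 1618317015 + 5107/1884 = 3048909261367/1884 ≈ 1.6183e+9)
31649 + (S + 730*74) = 31649 + (3048909261367/1884 + 730*74) = 31649 + (3048909261367/1884 + 54020) = 31649 + 3049011035047/1884 = 3049070661763/1884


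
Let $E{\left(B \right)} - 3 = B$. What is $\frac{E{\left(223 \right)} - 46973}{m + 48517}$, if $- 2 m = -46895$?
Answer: $- \frac{93494}{143929} \approx -0.64958$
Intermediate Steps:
$m = \frac{46895}{2}$ ($m = \left(- \frac{1}{2}\right) \left(-46895\right) = \frac{46895}{2} \approx 23448.0$)
$E{\left(B \right)} = 3 + B$
$\frac{E{\left(223 \right)} - 46973}{m + 48517} = \frac{\left(3 + 223\right) - 46973}{\frac{46895}{2} + 48517} = \frac{226 - 46973}{\frac{143929}{2}} = \left(-46747\right) \frac{2}{143929} = - \frac{93494}{143929}$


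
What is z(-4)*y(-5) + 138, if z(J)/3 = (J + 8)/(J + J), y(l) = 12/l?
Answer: 708/5 ≈ 141.60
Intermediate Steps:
z(J) = 3*(8 + J)/(2*J) (z(J) = 3*((J + 8)/(J + J)) = 3*((8 + J)/((2*J))) = 3*((8 + J)*(1/(2*J))) = 3*((8 + J)/(2*J)) = 3*(8 + J)/(2*J))
z(-4)*y(-5) + 138 = (3/2 + 12/(-4))*(12/(-5)) + 138 = (3/2 + 12*(-¼))*(12*(-⅕)) + 138 = (3/2 - 3)*(-12/5) + 138 = -3/2*(-12/5) + 138 = 18/5 + 138 = 708/5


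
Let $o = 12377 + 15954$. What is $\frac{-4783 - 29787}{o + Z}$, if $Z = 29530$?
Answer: $- \frac{34570}{57861} \approx -0.59747$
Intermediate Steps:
$o = 28331$
$\frac{-4783 - 29787}{o + Z} = \frac{-4783 - 29787}{28331 + 29530} = - \frac{34570}{57861}$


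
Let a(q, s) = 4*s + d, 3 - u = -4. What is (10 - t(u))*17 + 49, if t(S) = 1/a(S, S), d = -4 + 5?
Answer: 6334/29 ≈ 218.41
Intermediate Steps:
d = 1
u = 7 (u = 3 - 1*(-4) = 3 + 4 = 7)
a(q, s) = 1 + 4*s (a(q, s) = 4*s + 1 = 1 + 4*s)
t(S) = 1/(1 + 4*S)
(10 - t(u))*17 + 49 = (10 - 1/(1 + 4*7))*17 + 49 = (10 - 1/(1 + 28))*17 + 49 = (10 - 1/29)*17 + 49 = (289/29)*17 + 49 = 4913/29 + 49 = 6334/29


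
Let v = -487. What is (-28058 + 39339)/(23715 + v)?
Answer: 11281/23228 ≈ 0.48566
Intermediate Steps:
(-28058 + 39339)/(23715 + v) = (-28058 + 39339)/(23715 - 487) = 11281/23228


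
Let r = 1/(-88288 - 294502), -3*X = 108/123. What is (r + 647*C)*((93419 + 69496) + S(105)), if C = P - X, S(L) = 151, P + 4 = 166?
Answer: 134363430465362807/7847195 ≈ 1.7122e+10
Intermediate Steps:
P = 162 (P = -4 + 166 = 162)
X = -12/41 (X = -36/123 = -⅓*36/41 = -12/41 ≈ -0.29268)
r = -1/382790 (r = 1/(-382790) = -1/382790 ≈ -2.6124e-6)
C = 6654/41 (C = 162 - 1*(-12/41) = 162 + 12/41 = 6654/41 ≈ 162.29)
(r + 647*C)*((93419 + 69496) + S(105)) = (-1/382790 + 647*(6654/41))*((93419 + 69496) + 151) = (-1/382790 + 4305138/41)*(162915 + 151) = (1647963774979/15694390)*163066 = 134363430465362807/7847195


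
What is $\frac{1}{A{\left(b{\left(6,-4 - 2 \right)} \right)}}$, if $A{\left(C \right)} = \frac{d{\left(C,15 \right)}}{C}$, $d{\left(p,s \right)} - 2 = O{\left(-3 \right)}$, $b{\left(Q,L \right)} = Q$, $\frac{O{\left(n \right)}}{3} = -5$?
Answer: $- \frac{6}{13} \approx -0.46154$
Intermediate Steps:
$O{\left(n \right)} = -15$ ($O{\left(n \right)} = 3 \left(-5\right) = -15$)
$d{\left(p,s \right)} = -13$ ($d{\left(p,s \right)} = 2 - 15 = -13$)
$A{\left(C \right)} = - \frac{13}{C}$
$\frac{1}{A{\left(b{\left(6,-4 - 2 \right)} \right)}} = \frac{1}{\left(-13\right) \frac{1}{6}} = \frac{1}{- \frac{13}{6}} = - \frac{6}{13}$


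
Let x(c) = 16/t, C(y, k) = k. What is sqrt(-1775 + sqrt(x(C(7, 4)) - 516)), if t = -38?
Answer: sqrt(-640775 + 38*I*sqrt(46607))/19 ≈ 0.26969 + 42.132*I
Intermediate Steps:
x(c) = -8/19 (x(c) = 16/(-38) = 16*(-1/38) = -8/19)
sqrt(-1775 + sqrt(x(C(7, 4)) - 516)) = sqrt(-1775 + sqrt(-8/19 - 516)) = sqrt(-1775 + sqrt(-9812/19)) = sqrt(-1775 + 2*I*sqrt(46607)/19)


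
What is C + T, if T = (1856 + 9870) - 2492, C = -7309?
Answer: 1925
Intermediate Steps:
T = 9234 (T = 11726 - 2492 = 9234)
C + T = -7309 + 9234 = 1925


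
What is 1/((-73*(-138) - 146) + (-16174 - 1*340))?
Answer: -1/6586 ≈ -0.00015184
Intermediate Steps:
1/((-73*(-138) - 146) + (-16174 - 1*340)) = 1/((10074 - 146) + (-16174 - 340)) = 1/(9928 - 16514) = 1/(-6586) = -1/6586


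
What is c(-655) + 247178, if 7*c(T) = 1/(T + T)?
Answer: 2266622259/9170 ≈ 2.4718e+5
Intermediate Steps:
c(T) = 1/(14*T) (c(T) = 1/(7*(T + T)) = 1/(7*((2*T))) = (1/(2*T))/7 = 1/(14*T))
c(-655) + 247178 = (1/14)/(-655) + 247178 = (1/14)*(-1/655) + 247178 = -1/9170 + 247178 = 2266622259/9170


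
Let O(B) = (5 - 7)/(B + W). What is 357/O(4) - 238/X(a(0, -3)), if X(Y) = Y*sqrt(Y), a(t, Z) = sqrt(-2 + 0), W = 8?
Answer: -2142 + 119*2**(1/4)*sqrt(I) ≈ -2041.9 + 100.07*I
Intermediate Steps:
a(t, Z) = I*sqrt(2) (a(t, Z) = sqrt(-2) = I*sqrt(2))
X(Y) = Y**(3/2)
O(B) = -2/(8 + B) (O(B) = (5 - 7)/(B + 8) = -2/(8 + B))
357/O(4) - 238/X(a(0, -3)) = 357/((-2/(8 + 4))) - 238*2**(1/4)*(-sqrt(I))/2 = 357/((-2/12)) - 238*(-2**(1/4)*sqrt(I)/2) = 357/((-2*1/12)) - (-119)*2**(1/4)*sqrt(I) = 357/(-1/6) + 119*2**(1/4)*sqrt(I) = 357*(-6) + 119*2**(1/4)*sqrt(I) = -2142 + 119*2**(1/4)*sqrt(I)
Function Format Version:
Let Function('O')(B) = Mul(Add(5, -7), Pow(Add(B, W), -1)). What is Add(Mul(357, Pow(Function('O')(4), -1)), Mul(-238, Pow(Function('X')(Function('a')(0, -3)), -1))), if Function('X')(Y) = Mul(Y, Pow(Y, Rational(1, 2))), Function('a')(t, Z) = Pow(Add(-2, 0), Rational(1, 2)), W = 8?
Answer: Add(-2142, Mul(119, Pow(2, Rational(1, 4)), Pow(I, Rational(1, 2)))) ≈ Add(-2041.9, Mul(100.07, I))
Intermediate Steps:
Function('a')(t, Z) = Mul(I, Pow(2, Rational(1, 2))) (Function('a')(t, Z) = Pow(-2, Rational(1, 2)) = Mul(I, Pow(2, Rational(1, 2))))
Function('X')(Y) = Pow(Y, Rational(3, 2))
Function('O')(B) = Mul(-2, Pow(Add(8, B), -1)) (Function('O')(B) = Mul(Add(5, -7), Pow(Add(B, 8), -1)) = Mul(-2, Pow(Add(8, B), -1)))
Add(Mul(357, Pow(Function('O')(4), -1)), Mul(-238, Pow(Function('X')(Function('a')(0, -3)), -1))) = Add(Mul(357, Pow(Mul(-2, Pow(Add(8, 4), -1)), -1)), Mul(-238, Pow(Pow(Mul(I, Pow(2, Rational(1, 2))), Rational(3, 2)), -1))) = Add(Mul(357, Pow(Mul(-2, Pow(12, -1)), -1)), Mul(-238, Pow(Mul(Pow(2, Rational(3, 4)), Pow(I, Rational(3, 2))), -1))) = Add(Mul(357, Pow(Mul(-2, Rational(1, 12)), -1)), Mul(-238, Mul(Rational(-1, 2), Pow(2, Rational(1, 4)), Pow(I, Rational(1, 2))))) = Add(Mul(357, Pow(Rational(-1, 6), -1)), Mul(119, Pow(2, Rational(1, 4)), Pow(I, Rational(1, 2)))) = Add(Mul(357, -6), Mul(119, Pow(2, Rational(1, 4)), Pow(I, Rational(1, 2)))) = Add(-2142, Mul(119, Pow(2, Rational(1, 4)), Pow(I, Rational(1, 2))))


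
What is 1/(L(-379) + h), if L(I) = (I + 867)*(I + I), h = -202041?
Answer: -1/571945 ≈ -1.7484e-6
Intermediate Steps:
L(I) = 2*I*(867 + I) (L(I) = (867 + I)*(2*I) = 2*I*(867 + I))
1/(L(-379) + h) = 1/(2*(-379)*(867 - 379) - 202041) = 1/(2*(-379)*488 - 202041) = 1/(-369904 - 202041) = 1/(-571945) = -1/571945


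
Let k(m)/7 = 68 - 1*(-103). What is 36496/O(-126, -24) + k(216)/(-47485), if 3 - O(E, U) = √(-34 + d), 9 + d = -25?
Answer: 5198945511/3656345 + 72992*I*√17/77 ≈ 1421.9 + 3908.5*I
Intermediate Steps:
d = -34 (d = -9 - 25 = -34)
k(m) = 1197 (k(m) = 7*(68 - 1*(-103)) = 7*(68 + 103) = 7*171 = 1197)
O(E, U) = 3 - 2*I*√17 (O(E, U) = 3 - √(-34 - 34) = 3 - √(-68) = 3 - 2*I*√17)
36496/O(-126, -24) + k(216)/(-47485) = 36496/(3 - 2*I*√17) + 1197/(-47485) = 36496/(3 - 2*I*√17) + 1197*(-1/47485) = 36496/(3 - 2*I*√17) - 1197/47485 = -1197/47485 + 36496/(3 - 2*I*√17)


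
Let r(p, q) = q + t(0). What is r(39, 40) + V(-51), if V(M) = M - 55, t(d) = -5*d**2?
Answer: -66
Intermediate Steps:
V(M) = -55 + M
r(p, q) = q (r(p, q) = q - 5*0**2 = q - 5*0 = q + 0 = q)
r(39, 40) + V(-51) = 40 + (-55 - 51) = 40 - 106 = -66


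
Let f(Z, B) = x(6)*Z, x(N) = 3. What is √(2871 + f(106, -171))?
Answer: √3189 ≈ 56.471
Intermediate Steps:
f(Z, B) = 3*Z
√(2871 + f(106, -171)) = √(2871 + 3*106) = √(2871 + 318) = √3189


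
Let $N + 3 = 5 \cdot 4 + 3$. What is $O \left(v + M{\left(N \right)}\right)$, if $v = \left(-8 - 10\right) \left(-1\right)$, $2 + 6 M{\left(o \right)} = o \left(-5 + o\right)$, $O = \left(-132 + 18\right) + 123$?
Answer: $609$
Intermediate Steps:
$N = 20$ ($N = -3 + \left(5 \cdot 4 + 3\right) = -3 + \left(20 + 3\right) = -3 + 23 = 20$)
$O = 9$ ($O = -114 + 123 = 9$)
$M{\left(o \right)} = - \frac{1}{3} + \frac{o \left(-5 + o\right)}{6}$
$v = 18$ ($v = \left(-18\right) \left(-1\right) = 18$)
$O \left(v + M{\left(N \right)}\right) = 9 \left(18 - \left(17 - \frac{200}{3}\right)\right) = 9 \left(18 - - \frac{149}{3}\right) = 9 \left(18 + \frac{149}{3}\right) = 9 \cdot \frac{203}{3} = 609$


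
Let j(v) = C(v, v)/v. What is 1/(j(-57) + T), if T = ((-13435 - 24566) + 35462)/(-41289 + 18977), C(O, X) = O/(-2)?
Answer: -22312/8617 ≈ -2.5893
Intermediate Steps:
C(O, X) = -O/2 (C(O, X) = O*(-½) = -O/2)
j(v) = -½ (j(v) = (-v/2)/v = -½)
T = 2539/22312 (T = (-38001 + 35462)/(-22312) = -2539*(-1/22312) = 2539/22312 ≈ 0.11380)
1/(j(-57) + T) = 1/(-½ + 2539/22312) = 1/(-8617/22312) = -22312/8617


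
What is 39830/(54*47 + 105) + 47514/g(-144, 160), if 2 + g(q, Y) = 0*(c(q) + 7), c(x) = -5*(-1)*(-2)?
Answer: -62749921/2643 ≈ -23742.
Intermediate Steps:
c(x) = -10 (c(x) = 5*(-2) = -10)
g(q, Y) = -2 (g(q, Y) = -2 + 0*(-10 + 7) = -2 + 0*(-3) = -2 + 0 = -2)
39830/(54*47 + 105) + 47514/g(-144, 160) = 39830/(54*47 + 105) + 47514/(-2) = 39830/(2538 + 105) + 47514*(-½) = 39830/2643 - 23757 = -62749921/2643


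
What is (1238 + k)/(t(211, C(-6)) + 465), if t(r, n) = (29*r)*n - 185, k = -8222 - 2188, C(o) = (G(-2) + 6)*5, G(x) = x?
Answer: -2293/30665 ≈ -0.074776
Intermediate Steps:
C(o) = 20 (C(o) = (-2 + 6)*5 = 4*5 = 20)
k = -10410
t(r, n) = -185 + 29*n*r (t(r, n) = 29*n*r - 185 = -185 + 29*n*r)
(1238 + k)/(t(211, C(-6)) + 465) = (1238 - 10410)/((-185 + 29*20*211) + 465) = -9172/((-185 + 122380) + 465) = -9172/(122195 + 465) = -9172/122660 = -9172*1/122660 = -2293/30665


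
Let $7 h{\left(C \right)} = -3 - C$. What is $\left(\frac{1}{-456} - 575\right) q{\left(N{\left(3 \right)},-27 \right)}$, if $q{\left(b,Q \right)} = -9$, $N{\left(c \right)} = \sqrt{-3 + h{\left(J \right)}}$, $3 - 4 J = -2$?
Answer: $\frac{786603}{152} \approx 5175.0$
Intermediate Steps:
$J = \frac{5}{4}$ ($J = \frac{3}{4} - - \frac{1}{2} = \frac{3}{4} + \frac{1}{2} = \frac{5}{4} \approx 1.25$)
$h{\left(C \right)} = - \frac{3}{7} - \frac{C}{7}$ ($h{\left(C \right)} = \frac{-3 - C}{7} = - \frac{3}{7} - \frac{C}{7}$)
$N{\left(c \right)} = \frac{i \sqrt{707}}{14}$ ($N{\left(c \right)} = \sqrt{-3 - \frac{17}{28}} = \sqrt{- \frac{101}{28}} = \frac{i \sqrt{707}}{14}$)
$\left(\frac{1}{-456} - 575\right) q{\left(N{\left(3 \right)},-27 \right)} = \left(\frac{1}{-456} - 575\right) \left(-9\right) = \left(- \frac{1}{456} - 575\right) \left(-9\right) = \left(- \frac{262201}{456}\right) \left(-9\right) = \frac{786603}{152}$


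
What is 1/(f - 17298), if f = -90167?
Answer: -1/107465 ≈ -9.3054e-6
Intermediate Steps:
1/(f - 17298) = 1/(-90167 - 17298) = 1/(-107465) = -1/107465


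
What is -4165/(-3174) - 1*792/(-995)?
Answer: 6657983/3158130 ≈ 2.1082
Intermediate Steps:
-4165/(-3174) - 1*792/(-995) = -4165*(-1/3174) - 792*(-1/995) = 4165/3174 + 792/995 = 6657983/3158130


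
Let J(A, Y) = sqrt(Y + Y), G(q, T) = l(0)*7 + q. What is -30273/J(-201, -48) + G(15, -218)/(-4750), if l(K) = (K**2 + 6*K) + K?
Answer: -3/950 + 10091*I*sqrt(6)/8 ≈ -0.0031579 + 3089.7*I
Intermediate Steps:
l(K) = K**2 + 7*K
G(q, T) = q (G(q, T) = (0*(7 + 0))*7 + q = (0*7)*7 + q = 0*7 + q = 0 + q = q)
J(A, Y) = sqrt(2)*sqrt(Y) (J(A, Y) = sqrt(2*Y) = sqrt(2)*sqrt(Y))
-30273/J(-201, -48) + G(15, -218)/(-4750) = -30273*(-I*sqrt(6)/24) + 15/(-4750) = -30273*(-I*sqrt(6)/24) + 15*(-1/4750) = -30273*(-I*sqrt(6)/24) - 3/950 = -(-10091)*I*sqrt(6)/8 - 3/950 = 10091*I*sqrt(6)/8 - 3/950 = -3/950 + 10091*I*sqrt(6)/8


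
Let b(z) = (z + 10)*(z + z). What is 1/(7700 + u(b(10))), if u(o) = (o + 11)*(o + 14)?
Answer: 1/177854 ≈ 5.6226e-6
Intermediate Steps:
b(z) = 2*z*(10 + z) (b(z) = (10 + z)*(2*z) = 2*z*(10 + z))
u(o) = (11 + o)*(14 + o)
1/(7700 + u(b(10))) = 1/(7700 + (154 + (2*10*(10 + 10))² + 25*(2*10*(10 + 10)))) = 1/(7700 + (154 + (2*10*20)² + 25*(2*10*20))) = 1/(7700 + (154 + 400² + 25*400)) = 1/(7700 + (154 + 160000 + 10000)) = 1/(7700 + 170154) = 1/177854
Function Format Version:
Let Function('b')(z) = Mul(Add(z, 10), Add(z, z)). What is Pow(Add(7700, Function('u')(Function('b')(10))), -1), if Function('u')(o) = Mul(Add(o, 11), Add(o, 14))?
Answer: Rational(1, 177854) ≈ 5.6226e-6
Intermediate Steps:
Function('b')(z) = Mul(2, z, Add(10, z)) (Function('b')(z) = Mul(Add(10, z), Mul(2, z)) = Mul(2, z, Add(10, z)))
Function('u')(o) = Mul(Add(11, o), Add(14, o))
Pow(Add(7700, Function('u')(Function('b')(10))), -1) = Pow(Add(7700, Add(154, Pow(Mul(2, 10, Add(10, 10)), 2), Mul(25, Mul(2, 10, Add(10, 10))))), -1) = Pow(Add(7700, Add(154, Pow(Mul(2, 10, 20), 2), Mul(25, Mul(2, 10, 20)))), -1) = Pow(Add(7700, Add(154, Pow(400, 2), Mul(25, 400))), -1) = Pow(Add(7700, Add(154, 160000, 10000)), -1) = Pow(Add(7700, 170154), -1) = Pow(177854, -1) = Rational(1, 177854)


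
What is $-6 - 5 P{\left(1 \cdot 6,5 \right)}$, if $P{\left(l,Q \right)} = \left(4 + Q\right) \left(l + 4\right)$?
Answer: $-456$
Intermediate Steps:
$P{\left(l,Q \right)} = \left(4 + Q\right) \left(4 + l\right)$
$-6 - 5 P{\left(1 \cdot 6,5 \right)} = -6 - 5 \left(16 + 4 \cdot 5 + 4 \cdot 1 \cdot 6 + 5 \cdot 1 \cdot 6\right) = -6 - 5 \left(16 + 20 + 4 \cdot 6 + 5 \cdot 6\right) = -6 - 5 \left(16 + 20 + 24 + 30\right) = -6 - 450 = -456$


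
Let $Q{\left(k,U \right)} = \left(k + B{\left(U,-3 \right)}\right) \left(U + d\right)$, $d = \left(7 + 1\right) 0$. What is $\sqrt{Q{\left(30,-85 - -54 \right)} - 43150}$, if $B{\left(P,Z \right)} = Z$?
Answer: $i \sqrt{43987} \approx 209.73 i$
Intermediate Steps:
$d = 0$ ($d = 8 \cdot 0 = 0$)
$Q{\left(k,U \right)} = U \left(-3 + k\right)$ ($Q{\left(k,U \right)} = \left(k - 3\right) \left(U + 0\right) = \left(-3 + k\right) U = U \left(-3 + k\right)$)
$\sqrt{Q{\left(30,-85 - -54 \right)} - 43150} = \sqrt{\left(-85 - -54\right) \left(-3 + 30\right) - 43150} = \sqrt{\left(-85 + 54\right) 27 - 43150} = \sqrt{\left(-31\right) 27 - 43150} = \sqrt{-837 - 43150} = \sqrt{-43987} = i \sqrt{43987}$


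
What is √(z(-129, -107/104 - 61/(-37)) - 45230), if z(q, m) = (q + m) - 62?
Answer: I*√168136073326/1924 ≈ 213.12*I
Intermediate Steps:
z(q, m) = -62 + m + q (z(q, m) = (m + q) - 62 = -62 + m + q)
√(z(-129, -107/104 - 61/(-37)) - 45230) = √((-62 + (-107/104 - 61/(-37)) - 129) - 45230) = √((-62 + (-107*1/104 - 61*(-1/37)) - 129) - 45230) = √((-62 + (-107/104 + 61/37) - 129) - 45230) = √((-62 + 2385/3848 - 129) - 45230) = √(-732583/3848 - 45230) = √(-174777623/3848) = I*√168136073326/1924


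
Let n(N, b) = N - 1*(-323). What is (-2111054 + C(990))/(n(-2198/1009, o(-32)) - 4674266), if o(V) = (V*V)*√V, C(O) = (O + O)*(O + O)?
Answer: -1825630114/4716010685 ≈ -0.38711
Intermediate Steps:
C(O) = 4*O² (C(O) = (2*O)*(2*O) = 4*O²)
o(V) = V^(5/2) (o(V) = V²*√V = V^(5/2))
n(N, b) = 323 + N (n(N, b) = N + 323 = 323 + N)
(-2111054 + C(990))/(n(-2198/1009, o(-32)) - 4674266) = (-2111054 + 4*990²)/((323 - 2198/1009) - 4674266) = (-2111054 + 4*980100)/((323 - 2198*1/1009) - 4674266) = (-2111054 + 3920400)/((323 - 2198/1009) - 4674266) = 1809346/(323709/1009 - 4674266) = 1809346/(-4716010685/1009) = 1809346*(-1009/4716010685) = -1825630114/4716010685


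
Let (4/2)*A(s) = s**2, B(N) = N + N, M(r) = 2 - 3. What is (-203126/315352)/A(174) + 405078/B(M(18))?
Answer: -483440194993795/2386899288 ≈ -2.0254e+5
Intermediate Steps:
M(r) = -1
B(N) = 2*N
A(s) = s**2/2
(-203126/315352)/A(174) + 405078/B(M(18)) = (-203126/315352)/(((1/2)*174**2)) + 405078/((2*(-1))) = (-203126*1/315352)/(((1/2)*30276)) + 405078/(-2) = -101563/157676/15138 + 405078*(-1/2) = -101563/157676*1/15138 - 202539 = -101563/2386899288 - 202539 = -483440194993795/2386899288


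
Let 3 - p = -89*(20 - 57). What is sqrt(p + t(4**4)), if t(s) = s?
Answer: I*sqrt(3034) ≈ 55.082*I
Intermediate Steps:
p = -3290 (p = 3 - (-89)*(20 - 57) = 3 - (-89)*(-37) = 3 - 1*3293 = 3 - 3293 = -3290)
sqrt(p + t(4**4)) = sqrt(-3290 + 4**4) = sqrt(-3290 + 256) = sqrt(-3034) = I*sqrt(3034)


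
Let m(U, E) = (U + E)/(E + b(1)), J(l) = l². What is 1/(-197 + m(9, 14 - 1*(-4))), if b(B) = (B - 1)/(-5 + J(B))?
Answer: -2/391 ≈ -0.0051151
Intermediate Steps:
b(B) = (-1 + B)/(-5 + B²) (b(B) = (B - 1)/(-5 + B²) = (-1 + B)/(-5 + B²))
m(U, E) = (E + U)/E (m(U, E) = (U + E)/(E + (-1 + 1)/(-5 + 1²)) = (E + U)/(E + 0/(-5 + 1)) = (E + U)/(E + 0/(-4)) = (E + U)/(E - ¼*0) = (E + U)/(E + 0) = (E + U)/E)
1/(-197 + m(9, 14 - 1*(-4))) = 1/(-197 + ((14 - 1*(-4)) + 9)/(14 - 1*(-4))) = 1/(-197 + ((14 + 4) + 9)/(14 + 4)) = 1/(-197 + (18 + 9)/18) = 1/(-197 + (1/18)*27) = 1/(-197 + 3/2) = 1/(-391/2) = -2/391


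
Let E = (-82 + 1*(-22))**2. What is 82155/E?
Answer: 82155/10816 ≈ 7.5957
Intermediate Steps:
E = 10816 (E = (-82 - 22)**2 = (-104)**2 = 10816)
82155/E = 82155/10816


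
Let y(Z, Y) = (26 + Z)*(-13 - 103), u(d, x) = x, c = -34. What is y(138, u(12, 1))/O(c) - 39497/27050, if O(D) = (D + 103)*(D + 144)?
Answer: -81438143/20530950 ≈ -3.9666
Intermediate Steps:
y(Z, Y) = -3016 - 116*Z (y(Z, Y) = (26 + Z)*(-116) = -3016 - 116*Z)
O(D) = (103 + D)*(144 + D)
y(138, u(12, 1))/O(c) - 39497/27050 = (-3016 - 116*138)/(14832 + (-34)² + 247*(-34)) - 39497/27050 = (-3016 - 16008)/(14832 + 1156 - 8398) - 39497*1/27050 = -19024/7590 - 39497/27050 = -19024*1/7590 - 39497/27050 = -9512/3795 - 39497/27050 = -81438143/20530950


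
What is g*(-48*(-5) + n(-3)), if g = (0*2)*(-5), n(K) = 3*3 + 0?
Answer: 0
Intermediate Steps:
n(K) = 9 (n(K) = 9 + 0 = 9)
g = 0 (g = 0*(-5) = 0)
g*(-48*(-5) + n(-3)) = 0*(-48*(-5) + 9) = 0*(240 + 9) = 0*249 = 0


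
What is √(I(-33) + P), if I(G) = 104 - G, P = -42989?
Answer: 2*I*√10713 ≈ 207.01*I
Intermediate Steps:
√(I(-33) + P) = √((104 - 1*(-33)) - 42989) = √((104 + 33) - 42989) = √(137 - 42989) = √(-42852) = 2*I*√10713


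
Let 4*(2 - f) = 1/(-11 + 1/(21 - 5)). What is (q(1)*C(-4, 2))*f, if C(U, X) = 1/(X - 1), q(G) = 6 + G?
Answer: 354/25 ≈ 14.160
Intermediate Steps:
f = 354/175 (f = 2 - 1/(4*(-11 + 1/(21 - 5))) = 2 - 1/(4*(-11 + 1/16)) = 2 - 1/(4*(-175/16)) = 2 - ¼*(-16/175) = 2 + 4/175 = 354/175 ≈ 2.0229)
C(U, X) = 1/(-1 + X)
(q(1)*C(-4, 2))*f = ((6 + 1)/(-1 + 2))*(354/175) = (7/1)*(354/175) = (7*1)*(354/175) = 7*(354/175) = 354/25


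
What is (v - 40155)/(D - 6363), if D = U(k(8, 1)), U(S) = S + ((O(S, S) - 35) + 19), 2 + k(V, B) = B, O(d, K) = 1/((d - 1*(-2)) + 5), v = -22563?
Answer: 376308/38279 ≈ 9.8307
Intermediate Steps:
O(d, K) = 1/(7 + d) (O(d, K) = 1/((d + 2) + 5) = 1/((2 + d) + 5) = 1/(7 + d))
k(V, B) = -2 + B
U(S) = -16 + S + 1/(7 + S) (U(S) = S + ((1/(7 + S) - 35) + 19) = S + ((-35 + 1/(7 + S)) + 19) = S + (-16 + 1/(7 + S)) = -16 + S + 1/(7 + S))
D = -101/6 (D = (1 + (-16 + (-2 + 1))*(7 + (-2 + 1)))/(7 + (-2 + 1)) = (1 + (-16 - 1)*(7 - 1))/(7 - 1) = (1 - 17*6)/6 = (1 - 102)/6 = (⅙)*(-101) = -101/6 ≈ -16.833)
(v - 40155)/(D - 6363) = (-22563 - 40155)/(-101/6 - 6363) = -62718/(-38279/6) = -62718*(-6/38279) = 376308/38279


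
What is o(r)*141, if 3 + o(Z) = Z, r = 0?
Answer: -423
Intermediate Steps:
o(Z) = -3 + Z
o(r)*141 = (-3 + 0)*141 = -3*141 = -423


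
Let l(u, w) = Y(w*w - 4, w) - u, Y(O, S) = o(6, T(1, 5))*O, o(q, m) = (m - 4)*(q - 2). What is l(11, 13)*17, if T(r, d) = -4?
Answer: -89947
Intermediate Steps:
o(q, m) = (-4 + m)*(-2 + q)
Y(O, S) = -32*O (Y(O, S) = (8 - 4*6 - 2*(-4) - 4*6)*O = (8 - 24 + 8 - 24)*O = -32*O)
l(u, w) = 128 - u - 32*w**2 (l(u, w) = -32*(w*w - 4) - u = -32*(w**2 - 4) - u = -32*(-4 + w**2) - u = (128 - 32*w**2) - u = 128 - u - 32*w**2)
l(11, 13)*17 = (128 - 1*11 - 32*13**2)*17 = (128 - 11 - 32*169)*17 = (128 - 11 - 5408)*17 = -5291*17 = -89947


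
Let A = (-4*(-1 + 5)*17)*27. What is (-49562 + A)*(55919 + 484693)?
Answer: -30764066472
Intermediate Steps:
A = -7344 (A = (-4*4*17)*27 = -16*17*27 = -272*27 = -7344)
(-49562 + A)*(55919 + 484693) = (-49562 - 7344)*(55919 + 484693) = -56906*540612 = -30764066472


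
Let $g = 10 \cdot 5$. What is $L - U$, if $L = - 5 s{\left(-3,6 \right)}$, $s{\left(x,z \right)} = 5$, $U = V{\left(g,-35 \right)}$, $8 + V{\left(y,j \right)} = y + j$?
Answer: $-32$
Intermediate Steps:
$g = 50$
$V{\left(y,j \right)} = -8 + j + y$ ($V{\left(y,j \right)} = -8 + \left(y + j\right) = -8 + \left(j + y\right) = -8 + j + y$)
$U = 7$ ($U = -8 - 35 + 50 = 7$)
$L = -25$ ($L = \left(-5\right) 5 = -25$)
$L - U = -25 - 7 = -32$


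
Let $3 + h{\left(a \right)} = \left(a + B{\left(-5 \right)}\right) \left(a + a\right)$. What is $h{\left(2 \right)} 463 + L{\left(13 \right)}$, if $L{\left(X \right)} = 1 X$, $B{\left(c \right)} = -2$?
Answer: $-1376$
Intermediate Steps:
$h{\left(a \right)} = -3 + 2 a \left(-2 + a\right)$ ($h{\left(a \right)} = -3 + \left(a - 2\right) \left(a + a\right) = -3 + \left(-2 + a\right) 2 a = -3 + 2 a \left(-2 + a\right)$)
$L{\left(X \right)} = X$
$h{\left(2 \right)} 463 + L{\left(13 \right)} = \left(-3 - 8 + 2 \cdot 2^{2}\right) 463 + 13 = \left(-3 - 8 + 2 \cdot 4\right) 463 + 13 = \left(-3 - 8 + 8\right) 463 + 13 = \left(-3\right) 463 + 13 = -1389 + 13 = -1376$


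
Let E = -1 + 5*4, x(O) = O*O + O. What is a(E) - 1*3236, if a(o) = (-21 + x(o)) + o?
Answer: -2858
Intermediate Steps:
x(O) = O + O**2 (x(O) = O**2 + O = O + O**2)
E = 19 (E = -1 + 20 = 19)
a(o) = -21 + o + o*(1 + o) (a(o) = (-21 + o*(1 + o)) + o = -21 + o + o*(1 + o))
a(E) - 1*3236 = (-21 + 19 + 19*(1 + 19)) - 1*3236 = (-21 + 19 + 19*20) - 3236 = (-21 + 19 + 380) - 3236 = 378 - 3236 = -2858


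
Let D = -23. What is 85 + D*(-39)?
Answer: 982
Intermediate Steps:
85 + D*(-39) = 85 - 23*(-39) = 85 + 897 = 982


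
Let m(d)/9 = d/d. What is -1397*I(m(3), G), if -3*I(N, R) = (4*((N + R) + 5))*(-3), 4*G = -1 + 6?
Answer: -85217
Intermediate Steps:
G = 5/4 (G = (-1 + 6)/4 = (¼)*5 = 5/4 ≈ 1.2500)
m(d) = 9 (m(d) = 9*(d/d) = 9*1 = 9)
I(N, R) = 20 + 4*N + 4*R (I(N, R) = -4*((N + R) + 5)*(-3)/3 = -4*(5 + N + R)*(-3)/3 = -(20 + 4*N + 4*R)*(-3)/3 = -(-60 - 12*N - 12*R)/3 = 20 + 4*N + 4*R)
-1397*I(m(3), G) = -1397*(20 + 4*9 + 4*(5/4)) = -1397*(20 + 36 + 5) = -1397*61 = -85217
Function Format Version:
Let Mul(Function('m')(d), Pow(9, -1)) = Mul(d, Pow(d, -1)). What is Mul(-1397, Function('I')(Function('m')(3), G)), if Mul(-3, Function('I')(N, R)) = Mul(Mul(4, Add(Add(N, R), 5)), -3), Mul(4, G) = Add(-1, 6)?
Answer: -85217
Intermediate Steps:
G = Rational(5, 4) (G = Mul(Rational(1, 4), Add(-1, 6)) = Mul(Rational(1, 4), 5) = Rational(5, 4) ≈ 1.2500)
Function('m')(d) = 9 (Function('m')(d) = Mul(9, Mul(d, Pow(d, -1))) = Mul(9, 1) = 9)
Function('I')(N, R) = Add(20, Mul(4, N), Mul(4, R)) (Function('I')(N, R) = Mul(Rational(-1, 3), Mul(Mul(4, Add(Add(N, R), 5)), -3)) = Mul(Rational(-1, 3), Mul(Mul(4, Add(5, N, R)), -3)) = Mul(Rational(-1, 3), Mul(Add(20, Mul(4, N), Mul(4, R)), -3)) = Mul(Rational(-1, 3), Add(-60, Mul(-12, N), Mul(-12, R))) = Add(20, Mul(4, N), Mul(4, R)))
Mul(-1397, Function('I')(Function('m')(3), G)) = Mul(-1397, Add(20, Mul(4, 9), Mul(4, Rational(5, 4)))) = Mul(-1397, Add(20, 36, 5)) = Mul(-1397, 61) = -85217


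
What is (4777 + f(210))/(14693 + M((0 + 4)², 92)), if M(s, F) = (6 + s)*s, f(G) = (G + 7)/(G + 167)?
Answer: 600382/1890655 ≈ 0.31755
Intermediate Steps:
f(G) = (7 + G)/(167 + G)
M(s, F) = s*(6 + s)
(4777 + f(210))/(14693 + M((0 + 4)², 92)) = (4777 + (7 + 210)/(167 + 210))/(14693 + (0 + 4)²*(6 + (0 + 4)²)) = (4777 + 217/377)/(14693 + 4²*(6 + 4²)) = (4777 + (1/377)*217)/(14693 + 16*(6 + 16)) = (4777 + 217/377)/(14693 + 16*22) = 1801146/(377*(14693 + 352)) = (1801146/377)/15045 = (1801146/377)*(1/15045) = 600382/1890655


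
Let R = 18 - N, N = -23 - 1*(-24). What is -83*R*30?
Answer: -42330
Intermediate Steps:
N = 1 (N = -23 + 24 = 1)
R = 17 (R = 18 - 1*1 = 18 - 1 = 17)
-83*R*30 = -83*17*30 = -1411*30 = -42330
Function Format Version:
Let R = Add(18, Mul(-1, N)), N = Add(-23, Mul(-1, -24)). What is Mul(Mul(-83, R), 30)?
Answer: -42330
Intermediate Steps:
N = 1 (N = Add(-23, 24) = 1)
R = 17 (R = Add(18, Mul(-1, 1)) = Add(18, -1) = 17)
Mul(Mul(-83, R), 30) = Mul(Mul(-83, 17), 30) = Mul(-1411, 30) = -42330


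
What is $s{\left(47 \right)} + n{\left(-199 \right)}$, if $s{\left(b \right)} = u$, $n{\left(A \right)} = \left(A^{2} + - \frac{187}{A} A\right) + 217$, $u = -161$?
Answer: $39470$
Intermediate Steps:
$n{\left(A \right)} = 30 + A^{2}$ ($n{\left(A \right)} = \left(A^{2} - 187\right) + 217 = \left(-187 + A^{2}\right) + 217 = 30 + A^{2}$)
$s{\left(b \right)} = -161$
$s{\left(47 \right)} + n{\left(-199 \right)} = -161 + \left(30 + \left(-199\right)^{2}\right) = -161 + \left(30 + 39601\right) = -161 + 39631 = 39470$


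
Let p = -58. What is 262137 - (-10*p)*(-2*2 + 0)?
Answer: 264457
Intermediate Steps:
262137 - (-10*p)*(-2*2 + 0) = 262137 - (-10*(-58))*(-2*2 + 0) = 262137 - 580*(-4 + 0) = 262137 - 580*(-4) = 262137 - 1*(-2320) = 262137 + 2320 = 264457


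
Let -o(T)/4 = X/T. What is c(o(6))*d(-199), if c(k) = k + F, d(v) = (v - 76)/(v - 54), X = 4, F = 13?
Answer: 775/69 ≈ 11.232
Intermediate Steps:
d(v) = (-76 + v)/(-54 + v)
o(T) = -16/T
c(k) = 13 + k (c(k) = k + 13 = 13 + k)
c(o(6))*d(-199) = (13 - 16/6)*((-76 - 199)/(-54 - 199)) = (13 - 16*1/6)*(-275/(-253)) = (13 - 8/3)*(-1/253*(-275)) = (31/3)*(25/23) = 775/69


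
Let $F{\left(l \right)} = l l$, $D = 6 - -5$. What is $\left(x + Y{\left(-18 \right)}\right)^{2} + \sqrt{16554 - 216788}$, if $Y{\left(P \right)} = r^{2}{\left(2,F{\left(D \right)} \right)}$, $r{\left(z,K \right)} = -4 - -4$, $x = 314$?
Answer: $98596 + i \sqrt{200234} \approx 98596.0 + 447.48 i$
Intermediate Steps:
$D = 11$ ($D = 6 + 5 = 11$)
$F{\left(l \right)} = l^{2}$
$r{\left(z,K \right)} = 0$ ($r{\left(z,K \right)} = -4 + 4 = 0$)
$Y{\left(P \right)} = 0$ ($Y{\left(P \right)} = 0^{2} = 0$)
$\left(x + Y{\left(-18 \right)}\right)^{2} + \sqrt{16554 - 216788} = \left(314 + 0\right)^{2} + \sqrt{16554 - 216788} = 314^{2} + \sqrt{-200234} = 98596 + i \sqrt{200234}$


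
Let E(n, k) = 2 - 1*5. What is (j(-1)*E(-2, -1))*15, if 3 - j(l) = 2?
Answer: -45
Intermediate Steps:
E(n, k) = -3 (E(n, k) = 2 - 5 = -3)
j(l) = 1 (j(l) = 3 - 1*2 = 3 - 2 = 1)
(j(-1)*E(-2, -1))*15 = (1*(-3))*15 = -3*15 = -45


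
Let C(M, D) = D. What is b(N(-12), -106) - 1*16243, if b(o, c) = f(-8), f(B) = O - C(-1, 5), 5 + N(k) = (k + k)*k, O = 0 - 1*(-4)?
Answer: -16244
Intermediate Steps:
O = 4 (O = 0 + 4 = 4)
N(k) = -5 + 2*k**2 (N(k) = -5 + (k + k)*k = -5 + (2*k)*k = -5 + 2*k**2)
f(B) = -1 (f(B) = 4 - 1*5 = 4 - 5 = -1)
b(o, c) = -1
b(N(-12), -106) - 1*16243 = -1 - 1*16243 = -1 - 16243 = -16244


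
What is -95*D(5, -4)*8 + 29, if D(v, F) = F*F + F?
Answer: -9091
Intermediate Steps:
D(v, F) = F + F² (D(v, F) = F² + F = F + F²)
-95*D(5, -4)*8 + 29 = -95*(-4*(1 - 4))*8 + 29 = -95*(-4*(-3))*8 + 29 = -1140*8 + 29 = -95*96 + 29 = -9120 + 29 = -9091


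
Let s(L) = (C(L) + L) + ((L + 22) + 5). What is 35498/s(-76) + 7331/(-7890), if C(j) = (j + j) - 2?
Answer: -94041523/733770 ≈ -128.16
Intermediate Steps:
C(j) = -2 + 2*j (C(j) = 2*j - 2 = -2 + 2*j)
s(L) = 25 + 4*L (s(L) = ((-2 + 2*L) + L) + ((L + 22) + 5) = (-2 + 3*L) + ((22 + L) + 5) = (-2 + 3*L) + (27 + L) = 25 + 4*L)
35498/s(-76) + 7331/(-7890) = 35498/(25 + 4*(-76)) + 7331/(-7890) = 35498/(25 - 304) + 7331*(-1/7890) = 35498/(-279) - 7331/7890 = 35498*(-1/279) - 7331/7890 = -35498/279 - 7331/7890 = -94041523/733770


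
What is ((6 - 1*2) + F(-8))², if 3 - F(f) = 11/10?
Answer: 3481/100 ≈ 34.810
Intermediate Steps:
F(f) = 19/10 (F(f) = 3 - 11/10 = 19/10)
((6 - 1*2) + F(-8))² = ((6 - 1*2) + 19/10)² = ((6 - 2) + 19/10)² = (4 + 19/10)² = (59/10)² = 3481/100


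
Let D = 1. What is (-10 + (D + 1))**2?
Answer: 64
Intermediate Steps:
(-10 + (D + 1))**2 = (-10 + (1 + 1))**2 = (-10 + 2)**2 = (-8)**2 = 64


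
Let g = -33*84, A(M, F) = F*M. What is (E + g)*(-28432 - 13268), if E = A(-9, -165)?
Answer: 53667900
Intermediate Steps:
E = 1485 (E = -165*(-9) = 1485)
g = -2772
(E + g)*(-28432 - 13268) = (1485 - 2772)*(-28432 - 13268) = -1287*(-41700) = 53667900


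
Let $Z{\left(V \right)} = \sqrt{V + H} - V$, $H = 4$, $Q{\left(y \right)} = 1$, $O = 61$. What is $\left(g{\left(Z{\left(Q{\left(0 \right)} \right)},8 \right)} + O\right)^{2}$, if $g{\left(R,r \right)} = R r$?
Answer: $3129 + 848 \sqrt{5} \approx 5025.2$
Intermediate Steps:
$Z{\left(V \right)} = \sqrt{4 + V} - V$ ($Z{\left(V \right)} = \sqrt{V + 4} - V = \sqrt{4 + V} - V$)
$\left(g{\left(Z{\left(Q{\left(0 \right)} \right)},8 \right)} + O\right)^{2} = \left(\left(\sqrt{4 + 1} - 1\right) 8 + 61\right)^{2} = \left(\left(\sqrt{5} - 1\right) 8 + 61\right)^{2} = \left(\left(-1 + \sqrt{5}\right) 8 + 61\right)^{2} = \left(\left(-8 + 8 \sqrt{5}\right) + 61\right)^{2} = \left(53 + 8 \sqrt{5}\right)^{2}$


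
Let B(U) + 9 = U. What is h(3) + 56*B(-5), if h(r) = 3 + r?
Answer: -778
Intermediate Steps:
B(U) = -9 + U
h(3) + 56*B(-5) = (3 + 3) + 56*(-9 - 5) = 6 + 56*(-14) = 6 - 784 = -778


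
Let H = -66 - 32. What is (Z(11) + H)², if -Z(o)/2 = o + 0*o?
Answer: 14400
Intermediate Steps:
Z(o) = -2*o (Z(o) = -2*(o + 0*o) = -2*(o + 0) = -2*o)
H = -98
(Z(11) + H)² = (-2*11 - 98)² = (-22 - 98)² = (-120)² = 14400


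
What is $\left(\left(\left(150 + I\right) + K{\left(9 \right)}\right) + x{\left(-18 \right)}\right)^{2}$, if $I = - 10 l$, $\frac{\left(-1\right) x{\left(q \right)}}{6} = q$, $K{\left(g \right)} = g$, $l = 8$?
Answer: $34969$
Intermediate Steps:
$x{\left(q \right)} = - 6 q$
$I = -80$ ($I = \left(-10\right) 8 = -80$)
$\left(\left(\left(150 + I\right) + K{\left(9 \right)}\right) + x{\left(-18 \right)}\right)^{2} = \left(\left(\left(150 - 80\right) + 9\right) - -108\right)^{2} = \left(\left(70 + 9\right) + 108\right)^{2} = \left(79 + 108\right)^{2} = 187^{2} = 34969$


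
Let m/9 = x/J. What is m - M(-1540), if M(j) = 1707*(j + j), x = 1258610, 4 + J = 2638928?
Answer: 6937156296465/1319462 ≈ 5.2576e+6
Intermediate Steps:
J = 2638924 (J = -4 + 2638928 = 2638924)
M(j) = 3414*j (M(j) = 1707*(2*j) = 3414*j)
m = 5663745/1319462 (m = 9*(1258610/2638924) = 9*(1258610*(1/2638924)) = 9*(629305/1319462) = 5663745/1319462 ≈ 4.2925)
m - M(-1540) = 5663745/1319462 - 3414*(-1540) = 5663745/1319462 - 1*(-5257560) = 5663745/1319462 + 5257560 = 6937156296465/1319462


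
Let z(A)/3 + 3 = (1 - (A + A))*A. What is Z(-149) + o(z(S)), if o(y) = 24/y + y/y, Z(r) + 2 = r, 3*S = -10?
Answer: -38622/257 ≈ -150.28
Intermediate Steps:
S = -10/3 (S = (1/3)*(-10) = -10/3 ≈ -3.3333)
Z(r) = -2 + r
z(A) = -9 + 3*A*(1 - 2*A) (z(A) = -9 + 3*((1 - (A + A))*A) = -9 + 3*((1 - 2*A)*A) = -9 + 3*(A*(1 - 2*A)) = -9 + 3*A*(1 - 2*A))
o(y) = 1 + 24/y (o(y) = 24/y + 1 = 1 + 24/y)
Z(-149) + o(z(S)) = (-2 - 149) + (24 + (-9 - 6*(-10/3)**2 + 3*(-10/3)))/(-9 - 6*(-10/3)**2 + 3*(-10/3)) = -151 + (24 + (-9 - 6*100/9 - 10))/(-9 - 6*100/9 - 10) = -151 + (24 + (-9 - 200/3 - 10))/(-9 - 200/3 - 10) = -151 + (24 - 257/3)/(-257/3) = -151 - 3/257*(-185/3) = -151 + 185/257 = -38622/257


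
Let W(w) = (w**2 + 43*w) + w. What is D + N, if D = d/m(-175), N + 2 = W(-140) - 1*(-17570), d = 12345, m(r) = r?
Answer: 1082811/35 ≈ 30937.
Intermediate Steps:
W(w) = w**2 + 44*w
N = 31008 (N = -2 + (-140*(44 - 140) - 1*(-17570)) = -2 + (-140*(-96) + 17570) = -2 + (13440 + 17570) = -2 + 31010 = 31008)
D = -2469/35 (D = 12345/(-175) = 12345*(-1/175) = -2469/35 ≈ -70.543)
D + N = -2469/35 + 31008 = 1082811/35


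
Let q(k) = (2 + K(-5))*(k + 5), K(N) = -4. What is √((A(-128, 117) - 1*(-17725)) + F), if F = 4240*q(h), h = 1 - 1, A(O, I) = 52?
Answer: I*√24623 ≈ 156.92*I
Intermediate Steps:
h = 0
q(k) = -10 - 2*k (q(k) = (2 - 4)*(k + 5) = -2*(5 + k) = -10 - 2*k)
F = -42400 (F = 4240*(-10 - 2*0) = 4240*(-10 + 0) = 4240*(-10) = -42400)
√((A(-128, 117) - 1*(-17725)) + F) = √((52 - 1*(-17725)) - 42400) = √((52 + 17725) - 42400) = √(17777 - 42400) = √(-24623) = I*√24623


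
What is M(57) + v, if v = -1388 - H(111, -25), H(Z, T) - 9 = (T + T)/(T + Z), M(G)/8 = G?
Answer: -40438/43 ≈ -940.42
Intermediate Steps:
M(G) = 8*G
H(Z, T) = 9 + 2*T/(T + Z) (H(Z, T) = 9 + (T + T)/(T + Z) = 9 + (2*T)/(T + Z) = 9 + 2*T/(T + Z))
v = -60046/43 (v = -1388 - (9*111 + 11*(-25))/(-25 + 111) = -1388 - (999 - 275)/86 = -1388 - 724/86 = -1388 - 1*362/43 = -1388 - 362/43 = -60046/43 ≈ -1396.4)
M(57) + v = 8*57 - 60046/43 = 456 - 60046/43 = -40438/43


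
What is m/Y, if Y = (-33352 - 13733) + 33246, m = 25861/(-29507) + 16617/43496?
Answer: 634532237/17761477336008 ≈ 3.5725e-5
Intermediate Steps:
m = -634532237/1283436472 (m = 25861*(-1/29507) + 16617*(1/43496) = -25861/29507 + 16617/43496 = -634532237/1283436472 ≈ -0.49440)
Y = -13839 (Y = -47085 + 33246 = -13839)
m/Y = -634532237/1283436472/(-13839) = -634532237/1283436472*(-1/13839) = 634532237/17761477336008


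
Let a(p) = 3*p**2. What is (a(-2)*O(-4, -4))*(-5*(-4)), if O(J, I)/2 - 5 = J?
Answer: 480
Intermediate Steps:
O(J, I) = 10 + 2*J
(a(-2)*O(-4, -4))*(-5*(-4)) = ((3*(-2)**2)*(10 + 2*(-4)))*(-5*(-4)) = ((3*4)*(10 - 8))*20 = (12*2)*20 = 24*20 = 480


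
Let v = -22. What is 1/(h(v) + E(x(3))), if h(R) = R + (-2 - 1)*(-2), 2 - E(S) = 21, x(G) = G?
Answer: -1/35 ≈ -0.028571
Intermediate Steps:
E(S) = -19 (E(S) = 2 - 1*21 = 2 - 21 = -19)
h(R) = 6 + R (h(R) = R - 3*(-2) = R + 6 = 6 + R)
1/(h(v) + E(x(3))) = 1/((6 - 22) - 19) = 1/(-16 - 19) = 1/(-35) = -1/35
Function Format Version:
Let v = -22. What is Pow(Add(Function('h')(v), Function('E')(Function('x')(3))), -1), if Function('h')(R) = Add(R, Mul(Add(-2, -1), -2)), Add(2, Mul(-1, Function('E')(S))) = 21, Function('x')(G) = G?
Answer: Rational(-1, 35) ≈ -0.028571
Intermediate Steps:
Function('E')(S) = -19 (Function('E')(S) = Add(2, Mul(-1, 21)) = Add(2, -21) = -19)
Function('h')(R) = Add(6, R) (Function('h')(R) = Add(R, Mul(-3, -2)) = Add(R, 6) = Add(6, R))
Pow(Add(Function('h')(v), Function('E')(Function('x')(3))), -1) = Pow(Add(Add(6, -22), -19), -1) = Pow(Add(-16, -19), -1) = Pow(-35, -1) = Rational(-1, 35)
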